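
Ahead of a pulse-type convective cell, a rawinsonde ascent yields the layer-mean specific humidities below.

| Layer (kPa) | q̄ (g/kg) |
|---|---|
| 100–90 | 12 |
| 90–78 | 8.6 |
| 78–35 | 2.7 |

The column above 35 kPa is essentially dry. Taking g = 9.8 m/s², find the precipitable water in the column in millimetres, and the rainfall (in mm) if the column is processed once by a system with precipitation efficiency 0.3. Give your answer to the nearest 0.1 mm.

PW ≈ 34.6 mm; rainfall ≈ 10.4 mm

Precipitable water is the column-integrated vapour mass per unit area: PW = (1/g) Σ q̄ Δp, with q in kg/kg and Δp in Pa (1 kg/m² of water = 1 mm).
Layer 100–90 kPa: Δp = 100 hPa = 10000 Pa, q̄ = 0.012 kg/kg → 0.012 × 10000 / 9.8 = 12.24 mm
Layer 90–78 kPa: Δp = 120 hPa = 12000 Pa, q̄ = 0.0086 kg/kg → 0.0086 × 12000 / 9.8 = 10.53 mm
Layer 78–35 kPa: Δp = 430 hPa = 43000 Pa, q̄ = 0.0027 kg/kg → 0.0027 × 43000 / 9.8 = 11.85 mm
PW = 12.24 + 10.53 + 11.85 = 34.62 ≈ 34.6 mm.
Rainfall = ε × PW = 0.3 × 34.6 = 10.4 mm.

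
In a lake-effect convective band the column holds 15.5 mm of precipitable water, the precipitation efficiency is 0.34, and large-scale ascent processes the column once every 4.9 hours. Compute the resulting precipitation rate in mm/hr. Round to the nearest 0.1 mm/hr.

R ≈ 1.1 mm/hr

Each overturning extracts ε × PW = 0.34 × 15.5 = 5.27 mm.
Rate = ε·PW / τ = 5.27 / 4.9 h = 1.1 mm/hr.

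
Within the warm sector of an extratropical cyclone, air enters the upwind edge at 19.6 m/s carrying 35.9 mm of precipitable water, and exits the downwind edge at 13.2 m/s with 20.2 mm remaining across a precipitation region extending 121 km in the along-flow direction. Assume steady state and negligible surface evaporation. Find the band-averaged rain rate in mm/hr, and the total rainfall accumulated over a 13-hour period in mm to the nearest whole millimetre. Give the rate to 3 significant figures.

Column moisture flux per unit crosswind length is F = V × PW.
Inflow: F_in = 19.6 × 35.9 = 703.64 mm·m/s
Outflow: F_out = 13.2 × 20.2 = 266.64 mm·m/s
Steady-state rate R = (F_in − F_out)/L = (703.64 − 266.64) / 121000 m = 3.612e-03 mm/s.
R = 3.612e-03 × 3600 = 13.0 mm/hr.
Over 13 h: total = 13.0 × 13 = 169 mm.

R ≈ 13.0 mm/hr; total ≈ 169 mm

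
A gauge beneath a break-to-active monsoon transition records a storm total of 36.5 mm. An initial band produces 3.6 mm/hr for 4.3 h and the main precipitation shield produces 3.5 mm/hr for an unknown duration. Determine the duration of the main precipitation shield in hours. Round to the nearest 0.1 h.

Known phases: 3.6 × 4.3 = 15.48 mm.
Remaining depth = 36.5 − 15.48 = 21.02 mm.
Duration = 21.02 / 3.5 = 6.0 h.

duration ≈ 6.0 h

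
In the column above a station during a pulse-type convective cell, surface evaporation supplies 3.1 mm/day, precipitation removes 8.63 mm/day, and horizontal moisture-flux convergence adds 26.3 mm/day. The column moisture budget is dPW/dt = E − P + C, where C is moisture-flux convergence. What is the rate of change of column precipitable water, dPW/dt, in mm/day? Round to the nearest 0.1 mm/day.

dPW/dt ≈ 20.8 mm/day

dPW/dt = E − P + C = 3.1 − 8.63 + (26.3) = 20.8 mm/day.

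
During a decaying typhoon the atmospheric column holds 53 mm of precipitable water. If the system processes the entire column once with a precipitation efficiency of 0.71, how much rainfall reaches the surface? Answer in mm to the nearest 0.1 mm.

Rainfall = ε × PW = 0.71 × 53 = 37.6 mm.

rainfall ≈ 37.6 mm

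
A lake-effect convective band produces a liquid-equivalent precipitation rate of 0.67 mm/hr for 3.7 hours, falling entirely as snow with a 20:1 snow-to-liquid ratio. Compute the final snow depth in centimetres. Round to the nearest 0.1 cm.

Liquid-equivalent depth = 0.67 × 3.7 = 2.479 mm.
Snow depth = 2.479 mm × 20 = 49.58 mm = 5.0 cm.

snow depth ≈ 5.0 cm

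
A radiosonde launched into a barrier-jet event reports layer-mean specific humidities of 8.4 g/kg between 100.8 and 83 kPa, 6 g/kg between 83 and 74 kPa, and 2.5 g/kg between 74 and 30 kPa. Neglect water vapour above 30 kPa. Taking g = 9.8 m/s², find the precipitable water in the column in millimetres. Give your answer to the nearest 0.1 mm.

Precipitable water is the column-integrated vapour mass per unit area: PW = (1/g) Σ q̄ Δp, with q in kg/kg and Δp in Pa (1 kg/m² of water = 1 mm).
Layer 100.8–83 kPa: Δp = 178 hPa = 17800 Pa, q̄ = 0.0084 kg/kg → 0.0084 × 17800 / 9.8 = 15.26 mm
Layer 83–74 kPa: Δp = 90 hPa = 9000 Pa, q̄ = 0.006 kg/kg → 0.006 × 9000 / 9.8 = 5.51 mm
Layer 74–30 kPa: Δp = 440 hPa = 44000 Pa, q̄ = 0.0025 kg/kg → 0.0025 × 44000 / 9.8 = 11.22 mm
PW = 15.26 + 5.51 + 11.22 = 31.99 ≈ 32.0 mm.

PW ≈ 32.0 mm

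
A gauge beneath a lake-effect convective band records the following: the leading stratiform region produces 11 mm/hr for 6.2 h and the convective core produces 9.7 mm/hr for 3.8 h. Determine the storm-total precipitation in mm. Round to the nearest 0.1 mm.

Total = Σ Rᵢ Δtᵢ = 11 × 6.2 + 9.7 × 3.8
      = 68.2 + 36.86 = 105.1 mm.

total ≈ 105.1 mm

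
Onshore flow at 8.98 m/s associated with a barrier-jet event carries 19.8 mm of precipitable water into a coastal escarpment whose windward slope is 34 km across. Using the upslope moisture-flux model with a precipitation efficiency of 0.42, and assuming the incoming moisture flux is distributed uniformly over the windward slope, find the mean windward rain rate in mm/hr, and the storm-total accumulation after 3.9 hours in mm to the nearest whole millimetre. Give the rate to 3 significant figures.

R ≈ 7.91 mm/hr; total ≈ 31 mm

Incoming column moisture flux per unit ridge length: F = V × PW = 8.98 × 19.8 = 177.804 mm·m/s.
Spread over the 34 km slope with efficiency ε = 0.42: R = ε·F/W = 0.42 × 177.804 / 34000 m = 2.196e-03 mm/s.
R = 2.196e-03 × 3600 = 7.91 mm/hr.
Over 3.9 h: total = 7.91 × 3.9 = 30.849 ≈ 31 mm.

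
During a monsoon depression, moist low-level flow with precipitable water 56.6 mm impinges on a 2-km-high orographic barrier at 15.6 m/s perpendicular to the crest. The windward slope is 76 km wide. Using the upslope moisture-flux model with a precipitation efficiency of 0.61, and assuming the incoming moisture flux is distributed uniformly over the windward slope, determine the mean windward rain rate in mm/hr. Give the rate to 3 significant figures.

Incoming column moisture flux per unit ridge length: F = V × PW = 15.6 × 56.6 = 882.96 mm·m/s.
Spread over the 76 km slope with efficiency ε = 0.61: R = ε·F/W = 0.61 × 882.96 / 76000 m = 7.087e-03 mm/s.
R = 7.087e-03 × 3600 = 25.5 mm/hr.

R ≈ 25.5 mm/hr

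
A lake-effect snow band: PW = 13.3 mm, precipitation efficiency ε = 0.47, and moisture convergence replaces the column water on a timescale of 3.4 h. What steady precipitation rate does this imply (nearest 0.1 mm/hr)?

R ≈ 1.8 mm/hr

Each overturning extracts ε × PW = 0.47 × 13.3 = 6.251 mm.
Rate = ε·PW / τ = 6.251 / 3.4 h = 1.8 mm/hr.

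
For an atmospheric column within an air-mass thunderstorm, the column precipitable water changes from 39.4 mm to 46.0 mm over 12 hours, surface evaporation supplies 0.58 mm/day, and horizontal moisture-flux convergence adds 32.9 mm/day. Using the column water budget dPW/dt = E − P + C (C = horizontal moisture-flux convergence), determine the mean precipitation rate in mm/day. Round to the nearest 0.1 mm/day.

P ≈ 20.3 mm/day

dPW/dt = (46.0 − 39.4) mm / (12/24 day) = +13.200 mm/day.
P = E + C − dPW/dt = 0.58 + (32.9) − (+13.200) = 20.3 mm/day.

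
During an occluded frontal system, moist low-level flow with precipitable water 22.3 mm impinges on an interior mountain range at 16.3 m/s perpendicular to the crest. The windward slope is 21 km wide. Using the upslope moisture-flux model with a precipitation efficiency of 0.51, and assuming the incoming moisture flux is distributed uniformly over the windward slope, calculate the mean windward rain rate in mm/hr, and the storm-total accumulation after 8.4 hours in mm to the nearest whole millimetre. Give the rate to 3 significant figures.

R ≈ 31.8 mm/hr; total ≈ 267 mm

Incoming column moisture flux per unit ridge length: F = V × PW = 16.3 × 22.3 = 363.49 mm·m/s.
Spread over the 21 km slope with efficiency ε = 0.51: R = ε·F/W = 0.51 × 363.49 / 21000 m = 8.828e-03 mm/s.
R = 8.828e-03 × 3600 = 31.8 mm/hr.
Over 8.4 h: total = 31.8 × 8.4 = 267.12 ≈ 267 mm.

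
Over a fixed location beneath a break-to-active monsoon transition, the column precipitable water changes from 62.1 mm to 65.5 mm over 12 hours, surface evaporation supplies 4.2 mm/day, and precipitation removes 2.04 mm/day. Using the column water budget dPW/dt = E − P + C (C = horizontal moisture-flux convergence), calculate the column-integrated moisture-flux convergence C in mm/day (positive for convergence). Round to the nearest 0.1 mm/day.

C ≈ 4.6 mm/day

dPW/dt = (65.5 − 62.1) mm / (12/24 day) = +6.800 mm/day.
C = dPW/dt − E + P = (+6.800) − 4.2 + 2.04 = 4.6 mm/day.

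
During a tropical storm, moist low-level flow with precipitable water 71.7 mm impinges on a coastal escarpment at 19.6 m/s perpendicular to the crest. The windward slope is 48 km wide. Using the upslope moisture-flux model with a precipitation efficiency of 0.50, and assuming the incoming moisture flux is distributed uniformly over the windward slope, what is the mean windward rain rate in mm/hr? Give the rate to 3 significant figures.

R ≈ 52.7 mm/hr

Incoming column moisture flux per unit ridge length: F = V × PW = 19.6 × 71.7 = 1405.32 mm·m/s.
Spread over the 48 km slope with efficiency ε = 0.50: R = ε·F/W = 0.50 × 1405.32 / 48000 m = 1.464e-02 mm/s.
R = 1.464e-02 × 3600 = 52.7 mm/hr.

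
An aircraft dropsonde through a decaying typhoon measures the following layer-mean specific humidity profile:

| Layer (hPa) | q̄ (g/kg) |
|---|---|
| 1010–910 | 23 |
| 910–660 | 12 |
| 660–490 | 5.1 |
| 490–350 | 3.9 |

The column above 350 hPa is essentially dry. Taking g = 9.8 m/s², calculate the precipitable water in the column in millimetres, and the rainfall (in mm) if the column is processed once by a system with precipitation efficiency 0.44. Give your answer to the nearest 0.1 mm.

Precipitable water is the column-integrated vapour mass per unit area: PW = (1/g) Σ q̄ Δp, with q in kg/kg and Δp in Pa (1 kg/m² of water = 1 mm).
Layer 1010–910 hPa: Δp = 100 hPa = 10000 Pa, q̄ = 0.023 kg/kg → 0.023 × 10000 / 9.8 = 23.47 mm
Layer 910–660 hPa: Δp = 250 hPa = 25000 Pa, q̄ = 0.012 kg/kg → 0.012 × 25000 / 9.8 = 30.61 mm
Layer 660–490 hPa: Δp = 170 hPa = 17000 Pa, q̄ = 0.0051 kg/kg → 0.0051 × 17000 / 9.8 = 8.85 mm
Layer 490–350 hPa: Δp = 140 hPa = 14000 Pa, q̄ = 0.0039 kg/kg → 0.0039 × 14000 / 9.8 = 5.57 mm
PW = 23.47 + 30.61 + 8.85 + 5.57 = 68.50 ≈ 68.5 mm.
Rainfall = ε × PW = 0.44 × 68.5 = 30.1 mm.

PW ≈ 68.5 mm; rainfall ≈ 30.1 mm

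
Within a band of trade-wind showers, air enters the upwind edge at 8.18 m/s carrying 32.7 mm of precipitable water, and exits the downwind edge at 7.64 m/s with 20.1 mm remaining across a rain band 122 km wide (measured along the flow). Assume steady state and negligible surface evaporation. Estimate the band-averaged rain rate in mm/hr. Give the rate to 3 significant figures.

Column moisture flux per unit crosswind length is F = V × PW.
Inflow: F_in = 8.18 × 32.7 = 267.486 mm·m/s
Outflow: F_out = 7.64 × 20.1 = 153.564 mm·m/s
Steady-state rate R = (F_in − F_out)/L = (267.486 − 153.564) / 122000 m = 9.338e-04 mm/s.
R = 9.338e-04 × 3600 = 3.36 mm/hr.

R ≈ 3.36 mm/hr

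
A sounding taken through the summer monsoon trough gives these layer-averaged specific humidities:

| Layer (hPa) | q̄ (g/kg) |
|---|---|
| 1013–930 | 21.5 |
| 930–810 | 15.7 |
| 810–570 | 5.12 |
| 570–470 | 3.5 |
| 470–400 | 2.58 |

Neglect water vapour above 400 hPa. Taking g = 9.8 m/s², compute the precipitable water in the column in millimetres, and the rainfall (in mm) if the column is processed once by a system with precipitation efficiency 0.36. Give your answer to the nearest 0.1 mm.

PW ≈ 55.4 mm; rainfall ≈ 19.9 mm

Precipitable water is the column-integrated vapour mass per unit area: PW = (1/g) Σ q̄ Δp, with q in kg/kg and Δp in Pa (1 kg/m² of water = 1 mm).
Layer 1013–930 hPa: Δp = 83 hPa = 8300 Pa, q̄ = 0.0215 kg/kg → 0.0215 × 8300 / 9.8 = 18.21 mm
Layer 930–810 hPa: Δp = 120 hPa = 12000 Pa, q̄ = 0.0157 kg/kg → 0.0157 × 12000 / 9.8 = 19.22 mm
Layer 810–570 hPa: Δp = 240 hPa = 24000 Pa, q̄ = 0.00512 kg/kg → 0.00512 × 24000 / 9.8 = 12.54 mm
Layer 570–470 hPa: Δp = 100 hPa = 10000 Pa, q̄ = 0.0035 kg/kg → 0.0035 × 10000 / 9.8 = 3.57 mm
Layer 470–400 hPa: Δp = 70 hPa = 7000 Pa, q̄ = 0.00258 kg/kg → 0.00258 × 7000 / 9.8 = 1.84 mm
PW = 18.21 + 19.22 + 12.54 + 3.57 + 1.84 = 55.38 ≈ 55.4 mm.
Rainfall = ε × PW = 0.36 × 55.4 = 19.9 mm.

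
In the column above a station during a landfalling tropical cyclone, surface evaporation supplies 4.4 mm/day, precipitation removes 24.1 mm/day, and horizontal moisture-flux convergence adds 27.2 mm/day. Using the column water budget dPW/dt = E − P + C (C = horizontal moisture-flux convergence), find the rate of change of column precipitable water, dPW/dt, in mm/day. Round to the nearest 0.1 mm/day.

dPW/dt = E − P + C = 4.4 − 24.1 + (27.2) = 7.5 mm/day.

dPW/dt ≈ 7.5 mm/day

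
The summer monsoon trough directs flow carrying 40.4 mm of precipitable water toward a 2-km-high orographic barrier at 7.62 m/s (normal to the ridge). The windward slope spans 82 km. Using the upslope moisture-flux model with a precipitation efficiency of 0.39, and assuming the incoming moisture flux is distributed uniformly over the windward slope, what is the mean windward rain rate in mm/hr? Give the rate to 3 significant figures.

Incoming column moisture flux per unit ridge length: F = V × PW = 7.62 × 40.4 = 307.848 mm·m/s.
Spread over the 82 km slope with efficiency ε = 0.39: R = ε·F/W = 0.39 × 307.848 / 82000 m = 1.464e-03 mm/s.
R = 1.464e-03 × 3600 = 5.27 mm/hr.

R ≈ 5.27 mm/hr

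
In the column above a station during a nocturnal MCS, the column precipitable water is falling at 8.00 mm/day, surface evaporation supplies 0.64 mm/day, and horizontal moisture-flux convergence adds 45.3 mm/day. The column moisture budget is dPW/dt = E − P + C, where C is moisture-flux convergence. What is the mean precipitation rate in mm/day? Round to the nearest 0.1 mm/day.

P ≈ 53.9 mm/day

dPW/dt = -8.00 mm/day.
P = E + C − dPW/dt = 0.64 + (45.3) − (-8.00) = 53.9 mm/day.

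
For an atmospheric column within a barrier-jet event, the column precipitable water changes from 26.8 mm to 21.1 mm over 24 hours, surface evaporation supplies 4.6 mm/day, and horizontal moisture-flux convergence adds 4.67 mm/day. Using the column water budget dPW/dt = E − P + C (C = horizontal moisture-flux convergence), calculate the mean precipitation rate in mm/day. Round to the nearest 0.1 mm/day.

dPW/dt = (21.1 − 26.8) mm / (24/24 day) = -5.700 mm/day.
P = E + C − dPW/dt = 4.6 + (4.67) − (-5.700) = 15.0 mm/day.

P ≈ 15.0 mm/day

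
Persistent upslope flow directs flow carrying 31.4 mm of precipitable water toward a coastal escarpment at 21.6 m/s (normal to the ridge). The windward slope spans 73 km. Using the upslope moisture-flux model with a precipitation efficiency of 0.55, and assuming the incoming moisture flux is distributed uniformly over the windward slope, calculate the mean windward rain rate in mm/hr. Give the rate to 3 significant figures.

R ≈ 18.4 mm/hr

Incoming column moisture flux per unit ridge length: F = V × PW = 21.6 × 31.4 = 678.24 mm·m/s.
Spread over the 73 km slope with efficiency ε = 0.55: R = ε·F/W = 0.55 × 678.24 / 73000 m = 5.110e-03 mm/s.
R = 5.110e-03 × 3600 = 18.4 mm/hr.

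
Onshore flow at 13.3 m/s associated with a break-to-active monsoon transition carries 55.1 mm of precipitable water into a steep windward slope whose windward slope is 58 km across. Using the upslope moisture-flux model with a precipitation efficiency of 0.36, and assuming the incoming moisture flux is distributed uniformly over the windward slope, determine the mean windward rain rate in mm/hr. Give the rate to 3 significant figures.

R ≈ 16.4 mm/hr

Incoming column moisture flux per unit ridge length: F = V × PW = 13.3 × 55.1 = 732.83 mm·m/s.
Spread over the 58 km slope with efficiency ε = 0.36: R = ε·F/W = 0.36 × 732.83 / 58000 m = 4.549e-03 mm/s.
R = 4.549e-03 × 3600 = 16.4 mm/hr.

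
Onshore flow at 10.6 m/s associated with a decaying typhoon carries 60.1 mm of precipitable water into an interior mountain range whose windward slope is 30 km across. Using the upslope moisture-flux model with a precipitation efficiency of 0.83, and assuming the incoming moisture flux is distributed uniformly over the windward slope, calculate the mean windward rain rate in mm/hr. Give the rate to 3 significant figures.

R ≈ 63.5 mm/hr

Incoming column moisture flux per unit ridge length: F = V × PW = 10.6 × 60.1 = 637.06 mm·m/s.
Spread over the 30 km slope with efficiency ε = 0.83: R = ε·F/W = 0.83 × 637.06 / 30000 m = 1.763e-02 mm/s.
R = 1.763e-02 × 3600 = 63.5 mm/hr.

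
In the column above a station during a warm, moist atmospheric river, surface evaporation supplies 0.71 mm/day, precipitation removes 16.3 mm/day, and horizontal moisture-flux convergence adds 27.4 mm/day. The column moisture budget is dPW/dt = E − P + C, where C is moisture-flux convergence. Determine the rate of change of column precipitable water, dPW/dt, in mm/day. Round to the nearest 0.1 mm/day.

dPW/dt ≈ 11.8 mm/day

dPW/dt = E − P + C = 0.71 − 16.3 + (27.4) = 11.8 mm/day.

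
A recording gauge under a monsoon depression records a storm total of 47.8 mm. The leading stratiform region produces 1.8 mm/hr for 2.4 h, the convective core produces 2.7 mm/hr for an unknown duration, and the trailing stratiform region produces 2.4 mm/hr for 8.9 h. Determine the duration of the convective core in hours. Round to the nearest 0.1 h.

Known phases: 1.8 × 2.4 + 2.4 × 8.9 = 4.32 + 21.36 = 25.68 mm.
Remaining depth = 47.8 − 25.68 = 22.12 mm.
Duration = 22.12 / 2.7 = 8.2 h.

duration ≈ 8.2 h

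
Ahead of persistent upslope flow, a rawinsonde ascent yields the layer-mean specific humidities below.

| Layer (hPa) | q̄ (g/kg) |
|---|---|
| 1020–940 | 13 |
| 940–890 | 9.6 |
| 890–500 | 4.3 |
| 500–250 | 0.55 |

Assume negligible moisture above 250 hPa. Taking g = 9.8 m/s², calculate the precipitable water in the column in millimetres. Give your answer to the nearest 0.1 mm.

PW ≈ 34.0 mm

Precipitable water is the column-integrated vapour mass per unit area: PW = (1/g) Σ q̄ Δp, with q in kg/kg and Δp in Pa (1 kg/m² of water = 1 mm).
Layer 1020–940 hPa: Δp = 80 hPa = 8000 Pa, q̄ = 0.013 kg/kg → 0.013 × 8000 / 9.8 = 10.61 mm
Layer 940–890 hPa: Δp = 50 hPa = 5000 Pa, q̄ = 0.0096 kg/kg → 0.0096 × 5000 / 9.8 = 4.90 mm
Layer 890–500 hPa: Δp = 390 hPa = 39000 Pa, q̄ = 0.0043 kg/kg → 0.0043 × 39000 / 9.8 = 17.11 mm
Layer 500–250 hPa: Δp = 250 hPa = 25000 Pa, q̄ = 0.00055 kg/kg → 0.00055 × 25000 / 9.8 = 1.40 mm
PW = 10.61 + 4.90 + 17.11 + 1.40 = 34.02 ≈ 34.0 mm.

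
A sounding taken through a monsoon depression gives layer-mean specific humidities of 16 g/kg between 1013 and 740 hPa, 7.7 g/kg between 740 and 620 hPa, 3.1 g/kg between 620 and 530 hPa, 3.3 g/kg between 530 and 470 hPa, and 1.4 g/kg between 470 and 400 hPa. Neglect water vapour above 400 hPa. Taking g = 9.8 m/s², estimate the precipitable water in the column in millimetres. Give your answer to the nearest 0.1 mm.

PW ≈ 59.9 mm

Precipitable water is the column-integrated vapour mass per unit area: PW = (1/g) Σ q̄ Δp, with q in kg/kg and Δp in Pa (1 kg/m² of water = 1 mm).
Layer 1013–740 hPa: Δp = 273 hPa = 27300 Pa, q̄ = 0.016 kg/kg → 0.016 × 27300 / 9.8 = 44.57 mm
Layer 740–620 hPa: Δp = 120 hPa = 12000 Pa, q̄ = 0.0077 kg/kg → 0.0077 × 12000 / 9.8 = 9.43 mm
Layer 620–530 hPa: Δp = 90 hPa = 9000 Pa, q̄ = 0.0031 kg/kg → 0.0031 × 9000 / 9.8 = 2.85 mm
Layer 530–470 hPa: Δp = 60 hPa = 6000 Pa, q̄ = 0.0033 kg/kg → 0.0033 × 6000 / 9.8 = 2.02 mm
Layer 470–400 hPa: Δp = 70 hPa = 7000 Pa, q̄ = 0.0014 kg/kg → 0.0014 × 7000 / 9.8 = 1.00 mm
PW = 44.57 + 9.43 + 2.85 + 2.02 + 1.00 = 59.87 ≈ 59.9 mm.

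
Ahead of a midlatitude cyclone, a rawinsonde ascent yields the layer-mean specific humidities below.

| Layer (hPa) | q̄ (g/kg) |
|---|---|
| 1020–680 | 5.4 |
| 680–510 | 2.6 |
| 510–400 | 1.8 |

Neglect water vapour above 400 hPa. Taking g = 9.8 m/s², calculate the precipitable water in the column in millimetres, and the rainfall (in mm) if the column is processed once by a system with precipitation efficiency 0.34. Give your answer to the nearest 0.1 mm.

PW ≈ 25.3 mm; rainfall ≈ 8.6 mm

Precipitable water is the column-integrated vapour mass per unit area: PW = (1/g) Σ q̄ Δp, with q in kg/kg and Δp in Pa (1 kg/m² of water = 1 mm).
Layer 1020–680 hPa: Δp = 340 hPa = 34000 Pa, q̄ = 0.0054 kg/kg → 0.0054 × 34000 / 9.8 = 18.73 mm
Layer 680–510 hPa: Δp = 170 hPa = 17000 Pa, q̄ = 0.0026 kg/kg → 0.0026 × 17000 / 9.8 = 4.51 mm
Layer 510–400 hPa: Δp = 110 hPa = 11000 Pa, q̄ = 0.0018 kg/kg → 0.0018 × 11000 / 9.8 = 2.02 mm
PW = 18.73 + 4.51 + 2.02 = 25.26 ≈ 25.3 mm.
Rainfall = ε × PW = 0.34 × 25.3 = 8.6 mm.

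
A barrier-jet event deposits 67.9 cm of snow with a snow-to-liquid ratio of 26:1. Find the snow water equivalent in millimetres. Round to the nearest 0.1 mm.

SWE ≈ 26.1 mm

SWE = snow depth / ratio = 67.9 cm / 26 = 2.612 cm = 26.1 mm.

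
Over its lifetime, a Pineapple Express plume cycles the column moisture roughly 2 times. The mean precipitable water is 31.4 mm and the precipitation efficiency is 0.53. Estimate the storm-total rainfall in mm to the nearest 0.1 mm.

Each cycle deposits ε × PW = 0.53 × 31.4 = 16.642 mm.
Over 2 cycles: 2 × 16.642 = 33.3 mm.

rainfall ≈ 33.3 mm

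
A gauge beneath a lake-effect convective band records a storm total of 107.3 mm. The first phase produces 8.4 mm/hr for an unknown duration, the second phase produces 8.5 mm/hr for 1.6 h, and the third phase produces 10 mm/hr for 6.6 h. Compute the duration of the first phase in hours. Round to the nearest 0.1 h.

duration ≈ 3.3 h

Known phases: 8.5 × 1.6 + 10 × 6.6 = 13.6 + 66 = 79.6 mm.
Remaining depth = 107.3 − 79.6 = 27.7 mm.
Duration = 27.7 / 8.4 = 3.3 h.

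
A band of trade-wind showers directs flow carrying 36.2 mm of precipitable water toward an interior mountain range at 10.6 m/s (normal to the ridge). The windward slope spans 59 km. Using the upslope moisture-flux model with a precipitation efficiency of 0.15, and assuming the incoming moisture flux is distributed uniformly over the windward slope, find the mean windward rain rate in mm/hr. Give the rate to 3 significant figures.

R ≈ 3.51 mm/hr

Incoming column moisture flux per unit ridge length: F = V × PW = 10.6 × 36.2 = 383.72 mm·m/s.
Spread over the 59 km slope with efficiency ε = 0.15: R = ε·F/W = 0.15 × 383.72 / 59000 m = 9.756e-04 mm/s.
R = 9.756e-04 × 3600 = 3.51 mm/hr.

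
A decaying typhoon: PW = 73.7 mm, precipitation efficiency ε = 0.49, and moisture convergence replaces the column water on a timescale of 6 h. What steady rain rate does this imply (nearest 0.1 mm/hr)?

Each overturning extracts ε × PW = 0.49 × 73.7 = 36.113 mm.
Rate = ε·PW / τ = 36.113 / 6 h = 6.0 mm/hr.

R ≈ 6.0 mm/hr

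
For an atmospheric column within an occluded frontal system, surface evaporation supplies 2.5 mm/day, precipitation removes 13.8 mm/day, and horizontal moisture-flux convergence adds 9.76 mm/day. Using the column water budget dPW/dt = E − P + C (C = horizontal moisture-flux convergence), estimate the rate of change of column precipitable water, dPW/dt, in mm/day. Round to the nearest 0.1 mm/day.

dPW/dt ≈ -1.5 mm/day

dPW/dt = E − P + C = 2.5 − 13.8 + (9.76) = -1.5 mm/day.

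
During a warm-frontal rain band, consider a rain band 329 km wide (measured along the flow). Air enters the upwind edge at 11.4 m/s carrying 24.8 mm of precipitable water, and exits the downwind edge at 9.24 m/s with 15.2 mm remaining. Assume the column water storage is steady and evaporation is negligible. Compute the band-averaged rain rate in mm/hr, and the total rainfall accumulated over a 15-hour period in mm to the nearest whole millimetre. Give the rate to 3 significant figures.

Column moisture flux per unit crosswind length is F = V × PW.
Inflow: F_in = 11.4 × 24.8 = 282.72 mm·m/s
Outflow: F_out = 9.24 × 15.2 = 140.448 mm·m/s
Steady-state rate R = (F_in − F_out)/L = (282.72 − 140.448) / 329000 m = 4.324e-04 mm/s.
R = 4.324e-04 × 3600 = 1.56 mm/hr.
Over 15 h: total = 1.56 × 15 = 23.4 ≈ 23 mm.

R ≈ 1.56 mm/hr; total ≈ 23 mm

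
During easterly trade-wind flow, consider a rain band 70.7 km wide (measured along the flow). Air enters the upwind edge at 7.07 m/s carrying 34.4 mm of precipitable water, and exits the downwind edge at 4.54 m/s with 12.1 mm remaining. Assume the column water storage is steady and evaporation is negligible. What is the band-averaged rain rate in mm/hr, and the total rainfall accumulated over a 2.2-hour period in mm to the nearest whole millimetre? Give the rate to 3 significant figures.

R ≈ 9.59 mm/hr; total ≈ 21 mm

Column moisture flux per unit crosswind length is F = V × PW.
Inflow: F_in = 7.07 × 34.4 = 243.208 mm·m/s
Outflow: F_out = 4.54 × 12.1 = 54.934 mm·m/s
Steady-state rate R = (F_in − F_out)/L = (243.208 − 54.934) / 70700 m = 2.663e-03 mm/s.
R = 2.663e-03 × 3600 = 9.59 mm/hr.
Over 2.2 h: total = 9.59 × 2.2 = 21.098 ≈ 21 mm.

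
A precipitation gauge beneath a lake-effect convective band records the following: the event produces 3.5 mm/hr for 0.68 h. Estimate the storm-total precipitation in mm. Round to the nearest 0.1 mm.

total ≈ 2.4 mm

Total = Σ Rᵢ Δtᵢ = 3.5 × 0.68
      = 2.38 = 2.4 mm.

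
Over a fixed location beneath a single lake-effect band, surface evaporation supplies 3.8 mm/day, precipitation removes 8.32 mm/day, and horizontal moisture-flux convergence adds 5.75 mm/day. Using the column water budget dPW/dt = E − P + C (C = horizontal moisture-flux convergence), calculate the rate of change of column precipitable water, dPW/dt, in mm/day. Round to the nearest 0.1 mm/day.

dPW/dt = E − P + C = 3.8 − 8.32 + (5.75) = 1.2 mm/day.

dPW/dt ≈ 1.2 mm/day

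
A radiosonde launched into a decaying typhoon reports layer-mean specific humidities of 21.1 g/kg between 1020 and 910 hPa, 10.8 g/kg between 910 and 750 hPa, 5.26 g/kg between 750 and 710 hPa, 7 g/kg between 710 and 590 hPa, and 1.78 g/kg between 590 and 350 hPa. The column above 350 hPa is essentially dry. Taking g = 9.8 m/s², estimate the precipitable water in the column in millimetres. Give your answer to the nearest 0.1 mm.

Precipitable water is the column-integrated vapour mass per unit area: PW = (1/g) Σ q̄ Δp, with q in kg/kg and Δp in Pa (1 kg/m² of water = 1 mm).
Layer 1020–910 hPa: Δp = 110 hPa = 11000 Pa, q̄ = 0.0211 kg/kg → 0.0211 × 11000 / 9.8 = 23.68 mm
Layer 910–750 hPa: Δp = 160 hPa = 16000 Pa, q̄ = 0.0108 kg/kg → 0.0108 × 16000 / 9.8 = 17.63 mm
Layer 750–710 hPa: Δp = 40 hPa = 4000 Pa, q̄ = 0.00526 kg/kg → 0.00526 × 4000 / 9.8 = 2.15 mm
Layer 710–590 hPa: Δp = 120 hPa = 12000 Pa, q̄ = 0.007 kg/kg → 0.007 × 12000 / 9.8 = 8.57 mm
Layer 590–350 hPa: Δp = 240 hPa = 24000 Pa, q̄ = 0.00178 kg/kg → 0.00178 × 24000 / 9.8 = 4.36 mm
PW = 23.68 + 17.63 + 2.15 + 8.57 + 4.36 = 56.39 ≈ 56.4 mm.

PW ≈ 56.4 mm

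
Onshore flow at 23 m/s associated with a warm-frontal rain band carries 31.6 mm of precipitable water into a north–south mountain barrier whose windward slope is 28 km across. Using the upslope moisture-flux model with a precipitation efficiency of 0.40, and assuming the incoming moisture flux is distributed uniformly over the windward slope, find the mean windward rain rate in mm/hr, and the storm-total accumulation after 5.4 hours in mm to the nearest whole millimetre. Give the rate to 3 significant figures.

R ≈ 37.4 mm/hr; total ≈ 202 mm

Incoming column moisture flux per unit ridge length: F = V × PW = 23 × 31.6 = 726.8 mm·m/s.
Spread over the 28 km slope with efficiency ε = 0.40: R = ε·F/W = 0.40 × 726.8 / 28000 m = 1.038e-02 mm/s.
R = 1.038e-02 × 3600 = 37.4 mm/hr.
Over 5.4 h: total = 37.4 × 5.4 = 201.96 ≈ 202 mm.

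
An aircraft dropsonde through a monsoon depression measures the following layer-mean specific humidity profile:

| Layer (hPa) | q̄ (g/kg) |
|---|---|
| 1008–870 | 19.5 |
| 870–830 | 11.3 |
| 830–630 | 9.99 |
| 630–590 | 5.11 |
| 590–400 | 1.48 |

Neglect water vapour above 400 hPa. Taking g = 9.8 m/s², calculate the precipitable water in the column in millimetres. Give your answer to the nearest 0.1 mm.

Precipitable water is the column-integrated vapour mass per unit area: PW = (1/g) Σ q̄ Δp, with q in kg/kg and Δp in Pa (1 kg/m² of water = 1 mm).
Layer 1008–870 hPa: Δp = 138 hPa = 13800 Pa, q̄ = 0.0195 kg/kg → 0.0195 × 13800 / 9.8 = 27.46 mm
Layer 870–830 hPa: Δp = 40 hPa = 4000 Pa, q̄ = 0.0113 kg/kg → 0.0113 × 4000 / 9.8 = 4.61 mm
Layer 830–630 hPa: Δp = 200 hPa = 20000 Pa, q̄ = 0.00999 kg/kg → 0.00999 × 20000 / 9.8 = 20.39 mm
Layer 630–590 hPa: Δp = 40 hPa = 4000 Pa, q̄ = 0.00511 kg/kg → 0.00511 × 4000 / 9.8 = 2.09 mm
Layer 590–400 hPa: Δp = 190 hPa = 19000 Pa, q̄ = 0.00148 kg/kg → 0.00148 × 19000 / 9.8 = 2.87 mm
PW = 27.46 + 4.61 + 20.39 + 2.09 + 2.87 = 57.42 ≈ 57.4 mm.

PW ≈ 57.4 mm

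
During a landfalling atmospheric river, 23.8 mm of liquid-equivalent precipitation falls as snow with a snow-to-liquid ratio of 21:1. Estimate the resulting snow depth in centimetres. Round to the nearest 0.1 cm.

Snow depth = liquid × ratio = 23.8 mm × 21 = 499.8 mm = 50.0 cm.

snow depth ≈ 50.0 cm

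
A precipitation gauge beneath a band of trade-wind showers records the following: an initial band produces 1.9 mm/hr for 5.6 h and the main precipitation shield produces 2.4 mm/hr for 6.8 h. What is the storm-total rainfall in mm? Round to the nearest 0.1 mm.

Total = Σ Rᵢ Δtᵢ = 1.9 × 5.6 + 2.4 × 6.8
      = 10.64 + 16.32 = 27.0 mm.

total ≈ 27.0 mm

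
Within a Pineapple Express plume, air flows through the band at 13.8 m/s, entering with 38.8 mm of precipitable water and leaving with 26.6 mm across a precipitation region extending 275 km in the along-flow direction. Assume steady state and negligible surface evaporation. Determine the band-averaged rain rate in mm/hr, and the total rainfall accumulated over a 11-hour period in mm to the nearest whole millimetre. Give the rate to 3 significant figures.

R ≈ 2.20 mm/hr; total ≈ 24 mm

Column moisture flux per unit crosswind length is F = V × PW.
Inflow: F_in = 13.8 × 38.8 = 535.44 mm·m/s
Outflow: F_out = 13.8 × 26.6 = 367.08 mm·m/s
Steady-state rate R = (F_in − F_out)/L = (535.44 − 367.08) / 275000 m = 6.122e-04 mm/s.
R = 6.122e-04 × 3600 = 2.20 mm/hr.
Over 11 h: total = 2.20 × 11 = 24.2 ≈ 24 mm.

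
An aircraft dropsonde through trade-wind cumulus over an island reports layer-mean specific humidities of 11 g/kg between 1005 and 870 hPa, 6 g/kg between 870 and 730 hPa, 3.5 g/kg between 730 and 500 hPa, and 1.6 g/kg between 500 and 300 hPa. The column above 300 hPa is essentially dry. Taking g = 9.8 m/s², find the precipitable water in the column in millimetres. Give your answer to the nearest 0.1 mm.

PW ≈ 35.2 mm

Precipitable water is the column-integrated vapour mass per unit area: PW = (1/g) Σ q̄ Δp, with q in kg/kg and Δp in Pa (1 kg/m² of water = 1 mm).
Layer 1005–870 hPa: Δp = 135 hPa = 13500 Pa, q̄ = 0.011 kg/kg → 0.011 × 13500 / 9.8 = 15.15 mm
Layer 870–730 hPa: Δp = 140 hPa = 14000 Pa, q̄ = 0.006 kg/kg → 0.006 × 14000 / 9.8 = 8.57 mm
Layer 730–500 hPa: Δp = 230 hPa = 23000 Pa, q̄ = 0.0035 kg/kg → 0.0035 × 23000 / 9.8 = 8.21 mm
Layer 500–300 hPa: Δp = 200 hPa = 20000 Pa, q̄ = 0.0016 kg/kg → 0.0016 × 20000 / 9.8 = 3.27 mm
PW = 15.15 + 8.57 + 8.21 + 3.27 = 35.20 ≈ 35.2 mm.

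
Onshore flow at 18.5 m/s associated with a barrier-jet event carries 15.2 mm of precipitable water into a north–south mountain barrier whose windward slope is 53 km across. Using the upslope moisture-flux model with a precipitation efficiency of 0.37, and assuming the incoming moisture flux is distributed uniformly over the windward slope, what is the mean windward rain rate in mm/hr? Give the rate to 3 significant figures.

R ≈ 7.07 mm/hr

Incoming column moisture flux per unit ridge length: F = V × PW = 18.5 × 15.2 = 281.2 mm·m/s.
Spread over the 53 km slope with efficiency ε = 0.37: R = ε·F/W = 0.37 × 281.2 / 53000 m = 1.963e-03 mm/s.
R = 1.963e-03 × 3600 = 7.07 mm/hr.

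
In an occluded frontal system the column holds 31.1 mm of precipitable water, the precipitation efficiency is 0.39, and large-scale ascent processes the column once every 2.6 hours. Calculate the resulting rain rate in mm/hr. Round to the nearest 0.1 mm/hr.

R ≈ 4.7 mm/hr

Each overturning extracts ε × PW = 0.39 × 31.1 = 12.129 mm.
Rate = ε·PW / τ = 12.129 / 2.6 h = 4.7 mm/hr.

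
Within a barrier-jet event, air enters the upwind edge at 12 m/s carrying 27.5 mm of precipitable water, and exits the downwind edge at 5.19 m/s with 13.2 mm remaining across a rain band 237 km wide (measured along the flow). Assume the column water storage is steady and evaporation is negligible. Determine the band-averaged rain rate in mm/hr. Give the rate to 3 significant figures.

R ≈ 3.97 mm/hr

Column moisture flux per unit crosswind length is F = V × PW.
Inflow: F_in = 12 × 27.5 = 330 mm·m/s
Outflow: F_out = 5.19 × 13.2 = 68.508 mm·m/s
Steady-state rate R = (F_in − F_out)/L = (330 − 68.508) / 237000 m = 1.103e-03 mm/s.
R = 1.103e-03 × 3600 = 3.97 mm/hr.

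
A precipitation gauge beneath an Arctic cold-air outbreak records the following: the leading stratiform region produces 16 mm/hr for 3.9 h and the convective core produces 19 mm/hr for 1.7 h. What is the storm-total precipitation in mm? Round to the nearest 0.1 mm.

Total = Σ Rᵢ Δtᵢ = 16 × 3.9 + 19 × 1.7
      = 62.4 + 32.3 = 94.7 mm.

total ≈ 94.7 mm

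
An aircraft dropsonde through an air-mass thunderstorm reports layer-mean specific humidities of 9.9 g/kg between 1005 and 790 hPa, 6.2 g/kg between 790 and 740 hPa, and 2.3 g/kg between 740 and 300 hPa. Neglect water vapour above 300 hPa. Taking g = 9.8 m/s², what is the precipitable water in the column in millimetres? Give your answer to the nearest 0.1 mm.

Precipitable water is the column-integrated vapour mass per unit area: PW = (1/g) Σ q̄ Δp, with q in kg/kg and Δp in Pa (1 kg/m² of water = 1 mm).
Layer 1005–790 hPa: Δp = 215 hPa = 21500 Pa, q̄ = 0.0099 kg/kg → 0.0099 × 21500 / 9.8 = 21.72 mm
Layer 790–740 hPa: Δp = 50 hPa = 5000 Pa, q̄ = 0.0062 kg/kg → 0.0062 × 5000 / 9.8 = 3.16 mm
Layer 740–300 hPa: Δp = 440 hPa = 44000 Pa, q̄ = 0.0023 kg/kg → 0.0023 × 44000 / 9.8 = 10.33 mm
PW = 21.72 + 3.16 + 10.33 = 35.21 ≈ 35.2 mm.

PW ≈ 35.2 mm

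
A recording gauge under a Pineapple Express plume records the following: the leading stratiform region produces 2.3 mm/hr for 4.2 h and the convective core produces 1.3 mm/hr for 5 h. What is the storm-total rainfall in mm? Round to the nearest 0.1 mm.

Total = Σ Rᵢ Δtᵢ = 2.3 × 4.2 + 1.3 × 5
      = 9.66 + 6.5 = 16.2 mm.

total ≈ 16.2 mm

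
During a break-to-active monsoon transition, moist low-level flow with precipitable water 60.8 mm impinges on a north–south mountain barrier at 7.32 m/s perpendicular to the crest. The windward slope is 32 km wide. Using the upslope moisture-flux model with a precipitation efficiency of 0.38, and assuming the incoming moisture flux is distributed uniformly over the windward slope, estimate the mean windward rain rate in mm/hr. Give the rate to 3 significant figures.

Incoming column moisture flux per unit ridge length: F = V × PW = 7.32 × 60.8 = 445.056 mm·m/s.
Spread over the 32 km slope with efficiency ε = 0.38: R = ε·F/W = 0.38 × 445.056 / 32000 m = 5.285e-03 mm/s.
R = 5.285e-03 × 3600 = 19.0 mm/hr.

R ≈ 19.0 mm/hr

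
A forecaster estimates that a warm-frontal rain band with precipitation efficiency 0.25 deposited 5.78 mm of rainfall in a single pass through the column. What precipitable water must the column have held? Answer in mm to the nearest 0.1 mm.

PW = rainfall / ε = 5.78 / 0.25 = 23.1 mm.

PW ≈ 23.1 mm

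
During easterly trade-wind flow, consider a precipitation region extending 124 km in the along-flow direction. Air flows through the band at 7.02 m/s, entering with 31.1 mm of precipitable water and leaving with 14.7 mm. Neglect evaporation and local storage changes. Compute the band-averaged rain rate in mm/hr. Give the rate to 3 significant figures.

Column moisture flux per unit crosswind length is F = V × PW.
Inflow: F_in = 7.02 × 31.1 = 218.322 mm·m/s
Outflow: F_out = 7.02 × 14.7 = 103.194 mm·m/s
Steady-state rate R = (F_in − F_out)/L = (218.322 − 103.194) / 124000 m = 9.285e-04 mm/s.
R = 9.285e-04 × 3600 = 3.34 mm/hr.

R ≈ 3.34 mm/hr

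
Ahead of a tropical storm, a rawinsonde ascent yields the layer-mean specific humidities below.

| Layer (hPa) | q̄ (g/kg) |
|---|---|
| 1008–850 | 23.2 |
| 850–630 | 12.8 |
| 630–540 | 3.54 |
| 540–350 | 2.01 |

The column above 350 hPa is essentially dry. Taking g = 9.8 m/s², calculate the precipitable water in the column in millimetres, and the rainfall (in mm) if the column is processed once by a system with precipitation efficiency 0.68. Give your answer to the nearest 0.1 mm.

PW ≈ 73.3 mm; rainfall ≈ 49.8 mm

Precipitable water is the column-integrated vapour mass per unit area: PW = (1/g) Σ q̄ Δp, with q in kg/kg and Δp in Pa (1 kg/m² of water = 1 mm).
Layer 1008–850 hPa: Δp = 158 hPa = 15800 Pa, q̄ = 0.0232 kg/kg → 0.0232 × 15800 / 9.8 = 37.40 mm
Layer 850–630 hPa: Δp = 220 hPa = 22000 Pa, q̄ = 0.0128 kg/kg → 0.0128 × 22000 / 9.8 = 28.73 mm
Layer 630–540 hPa: Δp = 90 hPa = 9000 Pa, q̄ = 0.00354 kg/kg → 0.00354 × 9000 / 9.8 = 3.25 mm
Layer 540–350 hPa: Δp = 190 hPa = 19000 Pa, q̄ = 0.00201 kg/kg → 0.00201 × 19000 / 9.8 = 3.90 mm
PW = 37.40 + 28.73 + 3.25 + 3.90 = 73.28 ≈ 73.3 mm.
Rainfall = ε × PW = 0.68 × 73.3 = 49.8 mm.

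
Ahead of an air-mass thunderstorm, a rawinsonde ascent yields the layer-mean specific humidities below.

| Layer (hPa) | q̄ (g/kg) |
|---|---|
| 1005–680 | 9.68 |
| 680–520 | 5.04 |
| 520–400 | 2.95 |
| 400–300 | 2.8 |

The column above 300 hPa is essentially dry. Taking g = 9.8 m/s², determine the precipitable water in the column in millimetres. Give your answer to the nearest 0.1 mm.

Precipitable water is the column-integrated vapour mass per unit area: PW = (1/g) Σ q̄ Δp, with q in kg/kg and Δp in Pa (1 kg/m² of water = 1 mm).
Layer 1005–680 hPa: Δp = 325 hPa = 32500 Pa, q̄ = 0.00968 kg/kg → 0.00968 × 32500 / 9.8 = 32.10 mm
Layer 680–520 hPa: Δp = 160 hPa = 16000 Pa, q̄ = 0.00504 kg/kg → 0.00504 × 16000 / 9.8 = 8.23 mm
Layer 520–400 hPa: Δp = 120 hPa = 12000 Pa, q̄ = 0.00295 kg/kg → 0.00295 × 12000 / 9.8 = 3.61 mm
Layer 400–300 hPa: Δp = 100 hPa = 10000 Pa, q̄ = 0.0028 kg/kg → 0.0028 × 10000 / 9.8 = 2.86 mm
PW = 32.10 + 8.23 + 3.61 + 2.86 = 46.80 ≈ 46.8 mm.

PW ≈ 46.8 mm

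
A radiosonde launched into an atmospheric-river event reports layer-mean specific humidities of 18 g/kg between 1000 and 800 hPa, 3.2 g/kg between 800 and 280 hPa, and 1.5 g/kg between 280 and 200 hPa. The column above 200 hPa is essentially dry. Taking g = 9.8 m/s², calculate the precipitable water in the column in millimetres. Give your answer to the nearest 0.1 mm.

PW ≈ 54.9 mm

Precipitable water is the column-integrated vapour mass per unit area: PW = (1/g) Σ q̄ Δp, with q in kg/kg and Δp in Pa (1 kg/m² of water = 1 mm).
Layer 1000–800 hPa: Δp = 200 hPa = 20000 Pa, q̄ = 0.018 kg/kg → 0.018 × 20000 / 9.8 = 36.73 mm
Layer 800–280 hPa: Δp = 520 hPa = 52000 Pa, q̄ = 0.0032 kg/kg → 0.0032 × 52000 / 9.8 = 16.98 mm
Layer 280–200 hPa: Δp = 80 hPa = 8000 Pa, q̄ = 0.0015 kg/kg → 0.0015 × 8000 / 9.8 = 1.22 mm
PW = 36.73 + 16.98 + 1.22 = 54.93 ≈ 54.9 mm.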